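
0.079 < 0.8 True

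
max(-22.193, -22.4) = -22.193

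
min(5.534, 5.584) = 5.534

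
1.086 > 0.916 True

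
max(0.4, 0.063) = 0.4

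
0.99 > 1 False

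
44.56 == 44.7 False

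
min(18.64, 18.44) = 18.44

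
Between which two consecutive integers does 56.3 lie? 56 and 57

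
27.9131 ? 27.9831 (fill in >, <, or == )<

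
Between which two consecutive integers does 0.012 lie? 0 and 1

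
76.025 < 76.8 True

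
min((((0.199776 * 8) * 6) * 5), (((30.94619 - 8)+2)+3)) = 27.94619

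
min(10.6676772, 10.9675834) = 10.6676772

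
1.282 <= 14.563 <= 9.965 False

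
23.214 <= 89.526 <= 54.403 False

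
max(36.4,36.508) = 36.508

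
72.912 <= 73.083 True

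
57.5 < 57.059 False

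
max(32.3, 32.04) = 32.3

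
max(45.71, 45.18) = 45.71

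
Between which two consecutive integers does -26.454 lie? -27 and -26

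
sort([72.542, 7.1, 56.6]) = [7.1, 56.6, 72.542]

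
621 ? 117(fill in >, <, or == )>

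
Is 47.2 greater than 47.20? No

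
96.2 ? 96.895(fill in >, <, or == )<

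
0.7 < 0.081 False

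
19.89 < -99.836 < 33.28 False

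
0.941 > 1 False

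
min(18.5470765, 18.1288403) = 18.1288403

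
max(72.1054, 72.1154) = 72.1154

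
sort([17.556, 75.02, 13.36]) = [13.36, 17.556, 75.02]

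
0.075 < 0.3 True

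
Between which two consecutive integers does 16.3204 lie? 16 and 17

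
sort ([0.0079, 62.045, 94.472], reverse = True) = [94.472, 62.045, 0.0079]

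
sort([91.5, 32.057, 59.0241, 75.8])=[32.057, 59.0241, 75.8, 91.5]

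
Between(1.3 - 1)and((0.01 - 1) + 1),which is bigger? (1.3 - 1)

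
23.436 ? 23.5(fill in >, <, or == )<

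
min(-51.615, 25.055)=-51.615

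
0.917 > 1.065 False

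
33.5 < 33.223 False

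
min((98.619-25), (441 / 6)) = 73.5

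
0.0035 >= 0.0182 False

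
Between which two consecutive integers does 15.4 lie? 15 and 16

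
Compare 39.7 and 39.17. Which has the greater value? 39.7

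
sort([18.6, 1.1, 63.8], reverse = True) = [63.8, 18.6, 1.1]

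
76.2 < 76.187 False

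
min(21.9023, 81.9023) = 21.9023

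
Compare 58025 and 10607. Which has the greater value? 58025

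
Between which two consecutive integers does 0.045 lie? 0 and 1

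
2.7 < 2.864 True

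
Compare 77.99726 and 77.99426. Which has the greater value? 77.99726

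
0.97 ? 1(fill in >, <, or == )<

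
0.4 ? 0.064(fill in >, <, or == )>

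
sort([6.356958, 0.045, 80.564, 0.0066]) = [0.0066, 0.045, 6.356958, 80.564]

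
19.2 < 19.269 True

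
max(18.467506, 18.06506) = 18.467506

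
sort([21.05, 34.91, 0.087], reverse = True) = [34.91, 21.05, 0.087]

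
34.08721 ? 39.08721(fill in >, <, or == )<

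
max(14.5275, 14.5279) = 14.5279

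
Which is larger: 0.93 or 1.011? 1.011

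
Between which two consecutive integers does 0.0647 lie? 0 and 1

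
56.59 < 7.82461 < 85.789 False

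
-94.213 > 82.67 False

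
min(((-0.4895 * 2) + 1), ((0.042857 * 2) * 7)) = 0.021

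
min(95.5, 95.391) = 95.391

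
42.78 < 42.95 True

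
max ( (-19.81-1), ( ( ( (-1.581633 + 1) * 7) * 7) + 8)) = -20.500017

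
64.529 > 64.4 True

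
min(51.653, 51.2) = 51.2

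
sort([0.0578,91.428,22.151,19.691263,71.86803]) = [0.0578,19.691263,22.151,71.86803,91.428]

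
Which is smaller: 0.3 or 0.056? 0.056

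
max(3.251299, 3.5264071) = 3.5264071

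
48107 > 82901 False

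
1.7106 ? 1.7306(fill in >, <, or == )<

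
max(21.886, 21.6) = 21.886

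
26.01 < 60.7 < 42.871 False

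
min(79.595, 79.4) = 79.4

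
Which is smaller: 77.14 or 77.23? 77.14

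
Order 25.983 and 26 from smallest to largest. 25.983, 26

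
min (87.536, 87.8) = 87.536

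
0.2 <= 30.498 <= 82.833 True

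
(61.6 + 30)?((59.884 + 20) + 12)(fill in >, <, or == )<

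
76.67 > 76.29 True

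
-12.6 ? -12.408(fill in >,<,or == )<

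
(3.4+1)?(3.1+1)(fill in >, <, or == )>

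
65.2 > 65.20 False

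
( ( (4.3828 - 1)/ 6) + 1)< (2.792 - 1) True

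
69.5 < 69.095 False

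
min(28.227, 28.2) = 28.2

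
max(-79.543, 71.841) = 71.841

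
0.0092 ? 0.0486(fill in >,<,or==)<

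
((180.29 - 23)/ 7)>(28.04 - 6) True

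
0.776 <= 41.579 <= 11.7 False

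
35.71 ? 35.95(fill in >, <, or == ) <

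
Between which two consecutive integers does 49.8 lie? 49 and 50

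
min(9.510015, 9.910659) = 9.510015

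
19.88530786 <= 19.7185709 False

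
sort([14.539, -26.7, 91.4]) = [-26.7, 14.539, 91.4]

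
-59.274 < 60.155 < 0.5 False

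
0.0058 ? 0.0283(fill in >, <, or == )<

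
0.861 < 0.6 False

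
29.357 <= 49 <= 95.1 True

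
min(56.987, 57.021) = 56.987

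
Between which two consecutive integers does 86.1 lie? 86 and 87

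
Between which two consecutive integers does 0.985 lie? 0 and 1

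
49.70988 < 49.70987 False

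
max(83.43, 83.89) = 83.89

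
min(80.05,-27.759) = -27.759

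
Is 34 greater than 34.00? No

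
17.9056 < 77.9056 True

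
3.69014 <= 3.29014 False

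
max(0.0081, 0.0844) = 0.0844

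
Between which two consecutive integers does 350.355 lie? 350 and 351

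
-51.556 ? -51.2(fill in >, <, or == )<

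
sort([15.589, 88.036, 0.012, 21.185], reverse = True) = [88.036, 21.185, 15.589, 0.012]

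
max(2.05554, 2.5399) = 2.5399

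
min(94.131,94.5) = 94.131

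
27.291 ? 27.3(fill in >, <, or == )<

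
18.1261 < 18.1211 False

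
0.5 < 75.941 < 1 False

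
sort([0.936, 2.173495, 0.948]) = [0.936, 0.948, 2.173495]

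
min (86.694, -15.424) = -15.424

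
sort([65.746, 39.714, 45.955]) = [39.714, 45.955, 65.746]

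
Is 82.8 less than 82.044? No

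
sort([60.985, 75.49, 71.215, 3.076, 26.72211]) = [3.076, 26.72211, 60.985, 71.215, 75.49]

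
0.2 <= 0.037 False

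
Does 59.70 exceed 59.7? No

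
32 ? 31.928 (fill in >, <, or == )>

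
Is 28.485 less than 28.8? Yes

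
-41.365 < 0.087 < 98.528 True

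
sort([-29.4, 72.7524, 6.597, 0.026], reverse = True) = [72.7524, 6.597, 0.026, -29.4]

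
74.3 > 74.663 False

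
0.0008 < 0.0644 True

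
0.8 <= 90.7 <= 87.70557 False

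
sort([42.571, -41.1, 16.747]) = [-41.1, 16.747, 42.571]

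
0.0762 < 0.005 False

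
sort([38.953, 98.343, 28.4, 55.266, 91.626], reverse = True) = [98.343, 91.626, 55.266, 38.953, 28.4]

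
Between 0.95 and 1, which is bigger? 1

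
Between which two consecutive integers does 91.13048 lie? 91 and 92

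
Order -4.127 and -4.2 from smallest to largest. -4.2, -4.127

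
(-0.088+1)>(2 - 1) False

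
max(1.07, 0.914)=1.07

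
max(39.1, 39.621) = 39.621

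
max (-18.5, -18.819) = -18.5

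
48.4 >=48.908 False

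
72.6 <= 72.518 False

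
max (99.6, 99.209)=99.6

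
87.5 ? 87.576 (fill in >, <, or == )<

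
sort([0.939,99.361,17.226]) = [0.939,17.226,99.361]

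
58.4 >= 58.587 False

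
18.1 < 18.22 True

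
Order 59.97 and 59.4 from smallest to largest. 59.4, 59.97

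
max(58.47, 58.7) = 58.7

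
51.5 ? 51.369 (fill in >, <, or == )>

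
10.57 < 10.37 False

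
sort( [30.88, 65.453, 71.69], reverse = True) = [71.69, 65.453, 30.88]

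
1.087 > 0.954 True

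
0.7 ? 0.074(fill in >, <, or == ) >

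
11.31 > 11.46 False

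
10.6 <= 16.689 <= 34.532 True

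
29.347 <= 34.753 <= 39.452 True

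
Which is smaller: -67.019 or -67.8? -67.8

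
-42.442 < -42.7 False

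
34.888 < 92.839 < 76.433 False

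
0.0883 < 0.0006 False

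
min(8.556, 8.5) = 8.5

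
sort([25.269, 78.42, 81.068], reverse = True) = [81.068, 78.42, 25.269]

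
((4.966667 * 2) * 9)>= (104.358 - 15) True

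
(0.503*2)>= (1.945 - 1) True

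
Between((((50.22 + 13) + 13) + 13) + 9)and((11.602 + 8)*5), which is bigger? ((((50.22 + 13) + 13) + 13) + 9)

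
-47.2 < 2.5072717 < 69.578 True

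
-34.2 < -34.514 False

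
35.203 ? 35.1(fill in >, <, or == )>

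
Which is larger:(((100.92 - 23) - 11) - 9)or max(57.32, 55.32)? (((100.92 - 23) - 11) - 9)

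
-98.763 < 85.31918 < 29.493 False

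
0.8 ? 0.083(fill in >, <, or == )>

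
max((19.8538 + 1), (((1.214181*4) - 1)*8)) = 30.853792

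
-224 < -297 False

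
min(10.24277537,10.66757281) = 10.24277537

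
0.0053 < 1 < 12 True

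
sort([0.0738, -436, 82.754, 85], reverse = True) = [85, 82.754, 0.0738, -436]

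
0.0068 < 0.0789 True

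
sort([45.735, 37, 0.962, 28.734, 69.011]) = [0.962, 28.734, 37, 45.735, 69.011]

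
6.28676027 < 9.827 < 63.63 True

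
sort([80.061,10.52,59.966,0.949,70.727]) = [0.949,10.52,59.966,70.727,80.061]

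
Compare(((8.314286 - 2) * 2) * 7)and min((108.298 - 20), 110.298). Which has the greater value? (((8.314286 - 2) * 2) * 7)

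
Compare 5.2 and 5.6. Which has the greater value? 5.6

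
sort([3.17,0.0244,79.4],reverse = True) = [79.4,3.17,0.0244]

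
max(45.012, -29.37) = 45.012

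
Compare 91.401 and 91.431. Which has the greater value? 91.431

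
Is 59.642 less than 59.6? No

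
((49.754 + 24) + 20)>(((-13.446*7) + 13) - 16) True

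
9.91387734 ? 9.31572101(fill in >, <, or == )>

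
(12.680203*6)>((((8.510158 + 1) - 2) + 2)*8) False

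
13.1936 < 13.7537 True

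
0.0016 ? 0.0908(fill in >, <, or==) <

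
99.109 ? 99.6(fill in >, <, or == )<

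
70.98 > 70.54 True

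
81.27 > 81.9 False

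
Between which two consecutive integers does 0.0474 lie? 0 and 1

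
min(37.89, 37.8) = 37.8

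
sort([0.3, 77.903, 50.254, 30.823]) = [0.3, 30.823, 50.254, 77.903]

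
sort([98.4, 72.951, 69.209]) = [69.209, 72.951, 98.4]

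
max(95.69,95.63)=95.69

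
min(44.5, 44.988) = 44.5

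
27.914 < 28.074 True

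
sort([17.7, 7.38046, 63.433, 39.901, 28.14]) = [7.38046, 17.7, 28.14, 39.901, 63.433]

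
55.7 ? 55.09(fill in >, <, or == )>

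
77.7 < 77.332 False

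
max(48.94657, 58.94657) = 58.94657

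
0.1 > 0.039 True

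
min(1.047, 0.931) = 0.931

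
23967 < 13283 False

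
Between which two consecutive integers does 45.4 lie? 45 and 46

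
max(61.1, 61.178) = 61.178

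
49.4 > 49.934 False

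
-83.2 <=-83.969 False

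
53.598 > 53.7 False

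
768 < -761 False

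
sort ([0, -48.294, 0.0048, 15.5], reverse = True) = [15.5, 0.0048, 0, -48.294]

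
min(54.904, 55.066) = 54.904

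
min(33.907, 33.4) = 33.4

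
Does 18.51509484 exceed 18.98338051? No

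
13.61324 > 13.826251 False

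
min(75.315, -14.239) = -14.239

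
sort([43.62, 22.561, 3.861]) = [3.861, 22.561, 43.62]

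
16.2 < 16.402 True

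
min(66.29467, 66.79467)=66.29467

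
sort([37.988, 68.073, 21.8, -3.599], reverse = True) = [68.073, 37.988, 21.8, -3.599]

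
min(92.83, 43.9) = 43.9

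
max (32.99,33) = 33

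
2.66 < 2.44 False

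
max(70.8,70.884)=70.884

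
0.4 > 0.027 True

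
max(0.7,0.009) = 0.7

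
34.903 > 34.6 True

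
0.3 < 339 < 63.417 False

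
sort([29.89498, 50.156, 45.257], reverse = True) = [50.156, 45.257, 29.89498]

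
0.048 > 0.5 False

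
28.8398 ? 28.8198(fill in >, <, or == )>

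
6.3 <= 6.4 True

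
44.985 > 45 False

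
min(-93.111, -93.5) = -93.5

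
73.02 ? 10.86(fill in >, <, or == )>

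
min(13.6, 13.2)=13.2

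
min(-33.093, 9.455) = -33.093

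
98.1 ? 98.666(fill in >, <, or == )<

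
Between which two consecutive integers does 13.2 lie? 13 and 14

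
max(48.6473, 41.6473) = 48.6473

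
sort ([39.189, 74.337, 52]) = [39.189, 52, 74.337]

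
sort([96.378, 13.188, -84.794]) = [-84.794, 13.188, 96.378]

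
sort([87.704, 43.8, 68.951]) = [43.8, 68.951, 87.704]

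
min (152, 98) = 98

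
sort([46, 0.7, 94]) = [0.7, 46, 94]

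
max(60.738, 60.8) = 60.8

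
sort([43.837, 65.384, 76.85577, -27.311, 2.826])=[-27.311, 2.826, 43.837, 65.384, 76.85577]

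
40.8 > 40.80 False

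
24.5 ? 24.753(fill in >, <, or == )<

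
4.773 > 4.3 True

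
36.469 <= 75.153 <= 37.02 False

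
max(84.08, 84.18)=84.18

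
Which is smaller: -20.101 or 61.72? -20.101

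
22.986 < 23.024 True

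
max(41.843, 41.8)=41.843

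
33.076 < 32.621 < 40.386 False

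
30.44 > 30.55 False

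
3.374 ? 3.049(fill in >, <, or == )>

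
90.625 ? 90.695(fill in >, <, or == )<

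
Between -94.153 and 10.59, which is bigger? 10.59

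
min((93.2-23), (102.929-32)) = 70.2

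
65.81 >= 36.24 True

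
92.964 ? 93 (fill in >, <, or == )<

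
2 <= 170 True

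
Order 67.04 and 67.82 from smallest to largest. 67.04, 67.82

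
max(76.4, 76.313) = 76.4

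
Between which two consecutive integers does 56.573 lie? 56 and 57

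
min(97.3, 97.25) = 97.25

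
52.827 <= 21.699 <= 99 False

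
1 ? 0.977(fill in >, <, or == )>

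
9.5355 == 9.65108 False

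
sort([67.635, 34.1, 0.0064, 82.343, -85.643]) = [-85.643, 0.0064, 34.1, 67.635, 82.343]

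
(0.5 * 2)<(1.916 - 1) False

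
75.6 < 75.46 False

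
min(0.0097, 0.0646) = 0.0097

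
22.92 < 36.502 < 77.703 True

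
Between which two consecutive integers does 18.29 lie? 18 and 19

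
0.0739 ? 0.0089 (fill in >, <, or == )>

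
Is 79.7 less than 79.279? No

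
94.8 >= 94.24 True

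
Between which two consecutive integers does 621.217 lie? 621 and 622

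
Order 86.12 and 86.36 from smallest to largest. 86.12, 86.36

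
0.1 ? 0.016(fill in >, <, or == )>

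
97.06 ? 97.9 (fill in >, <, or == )<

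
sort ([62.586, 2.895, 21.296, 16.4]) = [2.895, 16.4, 21.296, 62.586]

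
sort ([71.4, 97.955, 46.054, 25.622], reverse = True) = [97.955, 71.4, 46.054, 25.622]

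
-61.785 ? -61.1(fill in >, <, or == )<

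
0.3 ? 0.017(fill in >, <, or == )>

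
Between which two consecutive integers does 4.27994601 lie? 4 and 5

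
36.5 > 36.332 True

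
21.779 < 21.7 False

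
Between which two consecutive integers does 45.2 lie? 45 and 46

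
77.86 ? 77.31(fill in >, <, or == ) >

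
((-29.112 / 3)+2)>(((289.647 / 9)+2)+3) False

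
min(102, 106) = 102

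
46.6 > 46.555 True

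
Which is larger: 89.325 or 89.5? 89.5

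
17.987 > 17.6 True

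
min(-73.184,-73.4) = -73.4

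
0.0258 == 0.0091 False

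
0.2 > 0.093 True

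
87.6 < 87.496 False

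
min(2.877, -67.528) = -67.528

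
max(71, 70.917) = 71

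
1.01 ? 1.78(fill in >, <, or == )<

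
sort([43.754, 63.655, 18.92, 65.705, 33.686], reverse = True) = [65.705, 63.655, 43.754, 33.686, 18.92]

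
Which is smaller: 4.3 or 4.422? 4.3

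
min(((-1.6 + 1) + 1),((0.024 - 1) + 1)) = 0.024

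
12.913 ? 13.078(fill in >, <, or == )<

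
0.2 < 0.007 False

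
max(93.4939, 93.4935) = 93.4939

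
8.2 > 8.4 False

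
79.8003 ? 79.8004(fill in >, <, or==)<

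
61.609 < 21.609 False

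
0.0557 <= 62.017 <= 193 True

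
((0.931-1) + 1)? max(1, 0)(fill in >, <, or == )<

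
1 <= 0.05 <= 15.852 False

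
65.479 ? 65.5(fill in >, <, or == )<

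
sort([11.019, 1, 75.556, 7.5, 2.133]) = [1, 2.133, 7.5, 11.019, 75.556]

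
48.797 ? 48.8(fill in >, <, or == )<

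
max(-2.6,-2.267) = -2.267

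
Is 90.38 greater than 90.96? No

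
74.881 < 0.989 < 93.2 False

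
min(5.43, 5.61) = 5.43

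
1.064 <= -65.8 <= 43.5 False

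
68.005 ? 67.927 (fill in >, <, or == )>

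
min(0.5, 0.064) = 0.064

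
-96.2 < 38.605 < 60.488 True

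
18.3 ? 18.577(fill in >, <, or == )<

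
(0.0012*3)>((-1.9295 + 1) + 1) False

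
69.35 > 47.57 True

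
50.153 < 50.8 True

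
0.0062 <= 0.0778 True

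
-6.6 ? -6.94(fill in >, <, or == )>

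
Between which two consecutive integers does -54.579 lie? -55 and -54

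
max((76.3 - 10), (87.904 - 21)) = 66.904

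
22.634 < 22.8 True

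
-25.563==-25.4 False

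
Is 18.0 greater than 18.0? No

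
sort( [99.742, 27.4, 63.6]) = [27.4, 63.6, 99.742]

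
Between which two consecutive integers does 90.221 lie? 90 and 91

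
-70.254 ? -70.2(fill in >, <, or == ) <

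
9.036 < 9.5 True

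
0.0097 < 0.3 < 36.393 True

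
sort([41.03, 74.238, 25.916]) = [25.916, 41.03, 74.238]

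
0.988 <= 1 True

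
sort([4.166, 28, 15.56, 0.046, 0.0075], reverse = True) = [28, 15.56, 4.166, 0.046, 0.0075]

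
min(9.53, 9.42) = 9.42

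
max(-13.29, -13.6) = -13.29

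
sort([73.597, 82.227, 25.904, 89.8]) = [25.904, 73.597, 82.227, 89.8]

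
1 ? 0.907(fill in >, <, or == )>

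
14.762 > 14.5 True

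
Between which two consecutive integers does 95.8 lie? 95 and 96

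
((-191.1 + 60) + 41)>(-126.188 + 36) True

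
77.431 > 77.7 False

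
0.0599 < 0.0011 False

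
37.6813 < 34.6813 False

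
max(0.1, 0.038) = 0.1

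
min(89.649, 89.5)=89.5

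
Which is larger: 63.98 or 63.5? 63.98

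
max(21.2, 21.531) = 21.531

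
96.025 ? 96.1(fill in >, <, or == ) <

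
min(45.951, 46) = 45.951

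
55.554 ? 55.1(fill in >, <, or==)>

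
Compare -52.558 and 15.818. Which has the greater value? 15.818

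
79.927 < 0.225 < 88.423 False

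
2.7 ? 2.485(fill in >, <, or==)>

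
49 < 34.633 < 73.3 False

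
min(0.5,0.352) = 0.352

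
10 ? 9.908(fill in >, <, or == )>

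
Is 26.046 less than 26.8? Yes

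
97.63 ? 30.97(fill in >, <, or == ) >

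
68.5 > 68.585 False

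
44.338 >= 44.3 True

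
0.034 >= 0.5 False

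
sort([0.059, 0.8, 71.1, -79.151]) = [-79.151, 0.059, 0.8, 71.1]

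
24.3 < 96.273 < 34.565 False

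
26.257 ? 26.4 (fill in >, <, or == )<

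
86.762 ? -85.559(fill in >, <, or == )>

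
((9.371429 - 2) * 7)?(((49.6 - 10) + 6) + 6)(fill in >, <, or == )>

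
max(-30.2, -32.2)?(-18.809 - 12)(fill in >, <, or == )>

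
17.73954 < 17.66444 False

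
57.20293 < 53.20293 False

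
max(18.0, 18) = 18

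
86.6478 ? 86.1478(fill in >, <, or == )>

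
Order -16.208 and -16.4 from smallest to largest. -16.4, -16.208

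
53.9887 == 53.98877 False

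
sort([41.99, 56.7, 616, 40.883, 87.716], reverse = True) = [616, 87.716, 56.7, 41.99, 40.883]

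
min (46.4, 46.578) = 46.4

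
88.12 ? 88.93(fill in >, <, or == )<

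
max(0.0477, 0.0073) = 0.0477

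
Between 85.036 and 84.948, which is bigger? 85.036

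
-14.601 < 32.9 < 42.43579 True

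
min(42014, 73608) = 42014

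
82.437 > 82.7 False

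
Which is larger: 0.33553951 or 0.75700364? 0.75700364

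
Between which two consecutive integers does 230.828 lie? 230 and 231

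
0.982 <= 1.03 True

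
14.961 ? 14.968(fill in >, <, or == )<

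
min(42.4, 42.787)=42.4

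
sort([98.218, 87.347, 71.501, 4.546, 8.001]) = [4.546, 8.001, 71.501, 87.347, 98.218]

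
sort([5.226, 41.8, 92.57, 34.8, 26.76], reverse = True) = [92.57, 41.8, 34.8, 26.76, 5.226]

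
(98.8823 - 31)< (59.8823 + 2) False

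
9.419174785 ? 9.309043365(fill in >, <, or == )>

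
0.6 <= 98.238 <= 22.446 False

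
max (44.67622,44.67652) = 44.67652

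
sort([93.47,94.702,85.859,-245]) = [-245,85.859,93.47,94.702]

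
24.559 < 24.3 False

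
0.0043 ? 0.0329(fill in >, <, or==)<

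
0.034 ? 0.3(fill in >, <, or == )<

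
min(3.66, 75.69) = 3.66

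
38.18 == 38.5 False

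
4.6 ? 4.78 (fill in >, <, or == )<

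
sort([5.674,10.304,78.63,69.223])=[5.674,10.304,69.223,78.63]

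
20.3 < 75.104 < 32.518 False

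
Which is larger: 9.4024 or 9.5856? 9.5856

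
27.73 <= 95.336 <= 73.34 False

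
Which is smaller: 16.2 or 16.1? 16.1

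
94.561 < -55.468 False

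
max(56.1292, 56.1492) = 56.1492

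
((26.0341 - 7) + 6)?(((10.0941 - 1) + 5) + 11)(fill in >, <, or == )<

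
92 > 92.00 False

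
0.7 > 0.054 True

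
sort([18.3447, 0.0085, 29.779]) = [0.0085, 18.3447, 29.779]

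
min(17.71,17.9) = 17.71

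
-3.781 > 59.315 False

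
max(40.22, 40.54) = 40.54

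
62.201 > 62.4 False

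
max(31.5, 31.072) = 31.5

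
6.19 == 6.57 False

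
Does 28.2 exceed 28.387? No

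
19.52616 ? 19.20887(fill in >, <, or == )>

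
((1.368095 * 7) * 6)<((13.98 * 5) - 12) True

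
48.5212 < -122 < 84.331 False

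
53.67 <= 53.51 False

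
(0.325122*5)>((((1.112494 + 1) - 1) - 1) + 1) True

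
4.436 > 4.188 True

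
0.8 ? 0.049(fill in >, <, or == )>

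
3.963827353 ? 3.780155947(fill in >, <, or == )>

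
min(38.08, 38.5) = 38.08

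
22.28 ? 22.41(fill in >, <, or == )<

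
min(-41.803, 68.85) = -41.803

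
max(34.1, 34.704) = 34.704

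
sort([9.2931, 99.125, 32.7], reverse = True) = [99.125, 32.7, 9.2931]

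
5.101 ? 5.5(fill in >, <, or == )<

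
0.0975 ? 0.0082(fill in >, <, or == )>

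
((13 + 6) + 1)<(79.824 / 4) False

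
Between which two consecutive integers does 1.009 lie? 1 and 2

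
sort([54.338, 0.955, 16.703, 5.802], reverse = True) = [54.338, 16.703, 5.802, 0.955]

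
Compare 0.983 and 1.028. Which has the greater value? 1.028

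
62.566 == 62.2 False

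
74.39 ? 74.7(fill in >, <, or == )<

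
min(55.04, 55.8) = 55.04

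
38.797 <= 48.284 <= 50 True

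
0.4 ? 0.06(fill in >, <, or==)>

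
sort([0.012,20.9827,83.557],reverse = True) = [83.557,20.9827,0.012]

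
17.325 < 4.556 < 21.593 False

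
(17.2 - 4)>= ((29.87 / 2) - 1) False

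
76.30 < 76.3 False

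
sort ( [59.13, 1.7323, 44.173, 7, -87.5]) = [-87.5, 1.7323, 7, 44.173, 59.13]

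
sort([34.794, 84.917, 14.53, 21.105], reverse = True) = [84.917, 34.794, 21.105, 14.53]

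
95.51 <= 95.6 True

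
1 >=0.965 True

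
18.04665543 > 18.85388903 False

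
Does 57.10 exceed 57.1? No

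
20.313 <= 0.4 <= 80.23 False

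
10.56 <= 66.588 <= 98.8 True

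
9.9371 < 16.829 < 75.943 True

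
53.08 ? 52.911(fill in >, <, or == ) >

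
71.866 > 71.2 True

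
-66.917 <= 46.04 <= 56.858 True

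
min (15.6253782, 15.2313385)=15.2313385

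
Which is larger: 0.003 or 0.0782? 0.0782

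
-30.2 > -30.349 True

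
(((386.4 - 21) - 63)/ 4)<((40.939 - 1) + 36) True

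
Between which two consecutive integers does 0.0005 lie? 0 and 1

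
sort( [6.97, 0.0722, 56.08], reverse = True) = [56.08, 6.97, 0.0722]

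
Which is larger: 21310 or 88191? 88191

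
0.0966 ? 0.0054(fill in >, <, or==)>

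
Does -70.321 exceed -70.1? No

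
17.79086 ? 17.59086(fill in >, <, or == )>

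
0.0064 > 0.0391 False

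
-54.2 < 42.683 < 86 True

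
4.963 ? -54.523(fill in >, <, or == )>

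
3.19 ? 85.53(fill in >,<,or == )<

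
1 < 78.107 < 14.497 False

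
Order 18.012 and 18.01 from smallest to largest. 18.01, 18.012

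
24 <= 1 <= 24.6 False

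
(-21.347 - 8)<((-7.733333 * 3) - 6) True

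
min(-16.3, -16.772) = -16.772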